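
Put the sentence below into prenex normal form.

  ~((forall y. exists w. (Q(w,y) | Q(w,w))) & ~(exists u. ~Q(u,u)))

exists y. forall w. exists u. (~Q(w,y) & ~Q(w,w) | ~Q(u,u))

Push ¬ through the quantifiers and connectives to reach negation normal form:
  (exists y. forall w. (~Q(w,y) & ~Q(w,w))) | (exists u. ~Q(u,u))
All bound variables are already distinct, so no renaming is needed.
Pull the quantifiers to the front (each side's bound variable is not free in the other side):
  exists y. forall w. exists u. (~Q(w,y) & ~Q(w,w) | ~Q(u,u))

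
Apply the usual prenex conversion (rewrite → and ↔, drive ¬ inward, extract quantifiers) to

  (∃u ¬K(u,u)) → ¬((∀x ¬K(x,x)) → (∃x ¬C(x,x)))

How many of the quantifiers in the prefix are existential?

Rewrite implications/biconditionals: A → B as ¬A ∨ B.
  ¬(∃u ¬K(u,u)) ∨ ¬(¬(∀x ¬K(x,x)) ∨ (∃x ¬C(x,x)))
Move each ¬ inward, flipping quantifiers it crosses:
  (∀u K(u,u)) ∨ (∀x ¬K(x,x)) ∧ (∀x C(x,x))
Standardize variables apart so no two quantifiers bind the same name: x↦z.
  (∀u K(u,u)) ∨ (∀x ¬K(x,x)) ∧ (∀z C(z,z))
Pull the quantifiers to the front (each side's bound variable is not free in the other side):
  ∀u ∀x ∀z (K(u,u) ∨ ¬K(x,x) ∧ C(z,z))
The prefix is ∀u ∀x ∀z: 3 universal, 0 existential.

0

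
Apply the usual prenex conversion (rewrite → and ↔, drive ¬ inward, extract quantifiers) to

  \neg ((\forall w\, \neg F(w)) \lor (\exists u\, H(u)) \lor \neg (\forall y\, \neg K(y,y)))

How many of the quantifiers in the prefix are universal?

2

Push ¬ through the quantifiers and connectives to reach negation normal form:
  (\exists w\, F(w)) \land (\forall u\, \neg H(u)) \land (\forall y\, \neg K(y,y))
All bound variables are already distinct, so no renaming is needed.
Pull the quantifiers to the front (each side's bound variable is not free in the other side):
  \exists w\, \forall u\, \forall y\, (F(w) \land \neg H(u) \land \neg K(y,y))
The prefix is \exists w \forall u \forall y: 2 universal, 1 existential.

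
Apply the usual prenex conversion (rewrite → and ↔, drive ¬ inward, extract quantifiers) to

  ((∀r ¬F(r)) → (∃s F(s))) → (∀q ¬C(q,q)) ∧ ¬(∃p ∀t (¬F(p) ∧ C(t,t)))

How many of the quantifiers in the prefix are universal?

4

Eliminate → and ↔ using ¬ and ∨.
  ¬(¬(∀r ¬F(r)) ∨ (∃s F(s))) ∨ (∀q ¬C(q,q)) ∧ ¬(∃p ∀t (¬F(p) ∧ C(t,t)))
Move each ¬ inward, flipping quantifiers it crosses:
  (∀r ¬F(r)) ∧ (∀s ¬F(s)) ∨ (∀q ¬C(q,q)) ∧ (∀p ∃t (F(p) ∨ ¬C(t,t)))
All bound variables are already distinct, so no renaming is needed.
Extract every quantifier outward, since the variables are now distinct and don't occur free across branches:
  ∀r ∀s ∀q ∀p ∃t (¬F(r) ∧ ¬F(s) ∨ ¬C(q,q) ∧ (F(p) ∨ ¬C(t,t)))
The prefix is ∀r ∀s ∀q ∀p ∃t: 4 universal, 1 existential.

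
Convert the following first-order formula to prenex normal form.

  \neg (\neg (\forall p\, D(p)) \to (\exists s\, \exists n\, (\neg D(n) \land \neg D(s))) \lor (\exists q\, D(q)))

\exists p\, \forall s\, \forall n\, \forall q\, (\neg D(p) \land (D(n) \lor D(s)) \land \neg D(q))

Eliminate → and ↔ using ¬ and ∨.
  \neg (\neg \neg (\forall p\, D(p)) \lor (\exists s\, \exists n\, (\neg D(n) \land \neg D(s))) \lor (\exists q\, D(q)))
Drive negations inward (¬∀x A ≡ ∃x ¬A, ¬∃x A ≡ ∀x ¬A, De Morgan for ∧/∨):
  (\exists p\, \neg D(p)) \land (\forall s\, \forall n\, (D(n) \lor D(s))) \land (\forall q\, \neg D(q))
All bound variables are already distinct, so no renaming is needed.
Pull the quantifiers to the front (each side's bound variable is not free in the other side):
  \exists p\, \forall s\, \forall n\, \forall q\, (\neg D(p) \land (D(n) \lor D(s)) \land \neg D(q))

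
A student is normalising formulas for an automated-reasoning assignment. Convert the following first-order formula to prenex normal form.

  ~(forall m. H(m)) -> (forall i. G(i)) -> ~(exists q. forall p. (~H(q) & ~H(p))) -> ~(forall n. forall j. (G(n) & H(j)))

forall m. exists i. exists q. forall p. exists n. exists j. (H(m) | ~G(i) | ~H(q) & ~H(p) | ~G(n) | ~H(j))

First replace A → B with ¬A ∨ B.
  ~~(forall m. H(m)) | ~(forall i. G(i)) | ~~(exists q. forall p. (~H(q) & ~H(p))) | ~(forall n. forall j. (G(n) & H(j)))
Drive negations inward (¬∀x A ≡ ∃x ¬A, ¬∃x A ≡ ∀x ¬A, De Morgan for ∧/∨):
  (forall m. H(m)) | (exists i. ~G(i)) | (exists q. forall p. (~H(q) & ~H(p))) | (exists n. exists j. (~G(n) | ~H(j)))
All bound variables are already distinct, so no renaming is needed.
Extract every quantifier outward, since the variables are now distinct and don't occur free across branches:
  forall m. exists i. exists q. forall p. exists n. exists j. (H(m) | ~G(i) | ~H(q) & ~H(p) | ~G(n) | ~H(j))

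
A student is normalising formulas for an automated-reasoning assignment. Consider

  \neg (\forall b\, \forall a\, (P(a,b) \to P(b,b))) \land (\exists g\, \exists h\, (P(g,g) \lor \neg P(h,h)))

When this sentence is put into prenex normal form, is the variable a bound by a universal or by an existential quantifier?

Eliminate → and ↔ using ¬ and ∨.
  \neg (\forall b\, \forall a\, (\neg P(a,b) \lor P(b,b))) \land (\exists g\, \exists h\, (P(g,g) \lor \neg P(h,h)))
Drive negations inward (¬∀x A ≡ ∃x ¬A, ¬∃x A ≡ ∀x ¬A, De Morgan for ∧/∨):
  (\exists b\, \exists a\, (P(a,b) \land \neg P(b,b))) \land (\exists g\, \exists h\, (P(g,g) \lor \neg P(h,h)))
Finally move all quantifiers to the prefix:
  \exists b\, \exists a\, \exists g\, \exists h\, (P(a,b) \land \neg P(b,b) \land (P(g,g) \lor \neg P(h,h)))
The quantifier \forall a sits under an odd number of negations (counting the antecedent side of each →), so it flips to \exists a.

existential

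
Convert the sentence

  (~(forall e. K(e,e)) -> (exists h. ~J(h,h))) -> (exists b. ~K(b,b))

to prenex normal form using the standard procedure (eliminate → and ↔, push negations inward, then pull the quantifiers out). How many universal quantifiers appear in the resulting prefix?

Rewrite implications/biconditionals: A → B as ¬A ∨ B.
  ~(~~(forall e. K(e,e)) | (exists h. ~J(h,h))) | (exists b. ~K(b,b))
Move each ¬ inward, flipping quantifiers it crosses:
  (exists e. ~K(e,e)) & (forall h. J(h,h)) | (exists b. ~K(b,b))
All bound variables are already distinct, so no renaming is needed.
Extract every quantifier outward, since the variables are now distinct and don't occur free across branches:
  exists e. forall h. exists b. (~K(e,e) & J(h,h) | ~K(b,b))
The prefix is exists e forall h exists b: 1 universal, 2 existential.

1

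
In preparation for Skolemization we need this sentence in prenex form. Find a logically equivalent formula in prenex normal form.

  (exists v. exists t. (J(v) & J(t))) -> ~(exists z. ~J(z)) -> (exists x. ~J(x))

forall v. forall t. exists z. exists x. (~J(v) | ~J(t) | ~J(z) | ~J(x))

First replace A → B with ¬A ∨ B.
  ~(exists v. exists t. (J(v) & J(t))) | ~~(exists z. ~J(z)) | (exists x. ~J(x))
Drive negations inward (¬∀x A ≡ ∃x ¬A, ¬∃x A ≡ ∀x ¬A, De Morgan for ∧/∨):
  (forall v. forall t. (~J(v) | ~J(t))) | (exists z. ~J(z)) | (exists x. ~J(x))
Pull the quantifiers to the front (each side's bound variable is not free in the other side):
  forall v. forall t. exists z. exists x. (~J(v) | ~J(t) | ~J(z) | ~J(x))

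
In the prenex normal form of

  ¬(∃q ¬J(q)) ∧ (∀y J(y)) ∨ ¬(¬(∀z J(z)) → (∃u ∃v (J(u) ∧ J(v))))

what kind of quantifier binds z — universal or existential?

existential

First replace A → B with ¬A ∨ B.
  ¬(∃q ¬J(q)) ∧ (∀y J(y)) ∨ ¬(¬¬(∀z J(z)) ∨ (∃u ∃v (J(u) ∧ J(v))))
Drive negations inward (¬∀x A ≡ ∃x ¬A, ¬∃x A ≡ ∀x ¬A, De Morgan for ∧/∨):
  (∀q J(q)) ∧ (∀y J(y)) ∨ (∃z ¬J(z)) ∧ (∀u ∀v (¬J(u) ∨ ¬J(v)))
All bound variables are already distinct, so no renaming is needed.
Pull the quantifiers to the front (each side's bound variable is not free in the other side):
  ∀q ∀y ∃z ∀u ∀v (J(q) ∧ J(y) ∨ ¬J(z) ∧ (¬J(u) ∨ ¬J(v)))
The quantifier ∀z sits under an odd number of negations (counting the antecedent side of each →), so it flips to ∃z.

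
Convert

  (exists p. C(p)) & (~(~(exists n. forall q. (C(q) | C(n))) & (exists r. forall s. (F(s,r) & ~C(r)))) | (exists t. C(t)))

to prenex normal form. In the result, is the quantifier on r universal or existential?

universal

Push ¬ through the quantifiers and connectives to reach negation normal form:
  (exists p. C(p)) & ((exists n. forall q. (C(q) | C(n))) | (forall r. exists s. (~F(s,r) | C(r))) | (exists t. C(t)))
All bound variables are already distinct, so no renaming is needed.
Extract every quantifier outward, since the variables are now distinct and don't occur free across branches:
  exists p. exists n. forall q. forall r. exists s. exists t. (C(p) & (C(q) | C(n) | ~F(s,r) | C(r) | C(t)))
The quantifier exists r sits under an odd number of negations, so it flips to forall r.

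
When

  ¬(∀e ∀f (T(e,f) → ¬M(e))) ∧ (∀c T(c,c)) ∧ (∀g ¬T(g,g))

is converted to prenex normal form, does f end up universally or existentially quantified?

First replace A → B with ¬A ∨ B.
  ¬(∀e ∀f (¬T(e,f) ∨ ¬M(e))) ∧ (∀c T(c,c)) ∧ (∀g ¬T(g,g))
Push ¬ through the quantifiers and connectives to reach negation normal form:
  (∃e ∃f (T(e,f) ∧ M(e))) ∧ (∀c T(c,c)) ∧ (∀g ¬T(g,g))
Finally move all quantifiers to the prefix:
  ∃e ∃f ∀c ∀g (T(e,f) ∧ M(e) ∧ T(c,c) ∧ ¬T(g,g))
The quantifier ∀f sits under an odd number of negations (counting the antecedent side of each →), so it flips to ∃f.

existential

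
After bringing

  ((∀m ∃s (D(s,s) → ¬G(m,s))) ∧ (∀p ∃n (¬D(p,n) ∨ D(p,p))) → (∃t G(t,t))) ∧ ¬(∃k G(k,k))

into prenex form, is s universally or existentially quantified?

Rewrite implications/biconditionals: A → B as ¬A ∨ B.
  (¬((∀m ∃s (¬D(s,s) ∨ ¬G(m,s))) ∧ (∀p ∃n (¬D(p,n) ∨ D(p,p)))) ∨ (∃t G(t,t))) ∧ ¬(∃k G(k,k))
Drive negations inward (¬∀x A ≡ ∃x ¬A, ¬∃x A ≡ ∀x ¬A, De Morgan for ∧/∨):
  ((∃m ∀s (D(s,s) ∧ G(m,s))) ∨ (∃p ∀n (D(p,n) ∧ ¬D(p,p))) ∨ (∃t G(t,t))) ∧ (∀k ¬G(k,k))
Extract every quantifier outward, since the variables are now distinct and don't occur free across branches:
  ∃m ∀s ∃p ∀n ∃t ∀k ((D(s,s) ∧ G(m,s) ∨ D(p,n) ∧ ¬D(p,p) ∨ G(t,t)) ∧ ¬G(k,k))
The quantifier ∃s sits under an odd number of negations (counting the antecedent side of each →), so it flips to ∀s.

universal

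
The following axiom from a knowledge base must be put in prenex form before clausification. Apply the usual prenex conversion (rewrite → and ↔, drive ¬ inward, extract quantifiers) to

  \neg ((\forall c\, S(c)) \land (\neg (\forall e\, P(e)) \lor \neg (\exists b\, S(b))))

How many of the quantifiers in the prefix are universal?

Drive negations inward (¬∀x A ≡ ∃x ¬A, ¬∃x A ≡ ∀x ¬A, De Morgan for ∧/∨):
  (\exists c\, \neg S(c)) \lor (\forall e\, P(e)) \land (\exists b\, S(b))
All bound variables are already distinct, so no renaming is needed.
Pull the quantifiers to the front (each side's bound variable is not free in the other side):
  \exists c\, \forall e\, \exists b\, (\neg S(c) \lor P(e) \land S(b))
The prefix is \exists c \forall e \exists b: 1 universal, 2 existential.

1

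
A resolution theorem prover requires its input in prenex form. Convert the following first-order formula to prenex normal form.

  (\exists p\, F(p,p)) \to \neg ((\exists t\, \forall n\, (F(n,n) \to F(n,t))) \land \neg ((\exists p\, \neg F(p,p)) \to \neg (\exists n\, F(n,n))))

Eliminate → and ↔ using ¬ and ∨.
  \neg (\exists p\, F(p,p)) \lor \neg ((\exists t\, \forall n\, (\neg F(n,n) \lor F(n,t))) \land \neg (\neg (\exists p\, \neg F(p,p)) \lor \neg (\exists n\, F(n,n))))
Move each ¬ inward, flipping quantifiers it crosses:
  (\forall p\, \neg F(p,p)) \lor (\forall t\, \exists n\, (F(n,n) \land \neg F(n,t))) \lor (\forall p\, F(p,p)) \lor (\forall n\, \neg F(n,n))
Give each quantifier a distinct variable: p↦w, n↦z.
  (\forall p\, \neg F(p,p)) \lor (\forall t\, \exists n\, (F(n,n) \land \neg F(n,t))) \lor (\forall w\, F(w,w)) \lor (\forall z\, \neg F(z,z))
Finally move all quantifiers to the prefix:
  \forall p\, \forall t\, \exists n\, \forall w\, \forall z\, (\neg F(p,p) \lor F(n,n) \land \neg F(n,t) \lor F(w,w) \lor \neg F(z,z))

\forall p\, \forall t\, \exists n\, \forall w\, \forall z\, (\neg F(p,p) \lor F(n,n) \land \neg F(n,t) \lor F(w,w) \lor \neg F(z,z))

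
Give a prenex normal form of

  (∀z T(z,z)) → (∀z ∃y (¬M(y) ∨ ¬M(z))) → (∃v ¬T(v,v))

∃z ∃u1 ∀y ∃v (¬T(z,z) ∨ M(y) ∧ M(u1) ∨ ¬T(v,v))

Rewrite implications/biconditionals: A → B as ¬A ∨ B.
  ¬(∀z T(z,z)) ∨ ¬(∀z ∃y (¬M(y) ∨ ¬M(z))) ∨ (∃v ¬T(v,v))
Move each ¬ inward, flipping quantifiers it crosses:
  (∃z ¬T(z,z)) ∨ (∃z ∀y (M(y) ∧ M(z))) ∨ (∃v ¬T(v,v))
Rename bound variables to avoid capture: z↦u1.
  (∃z ¬T(z,z)) ∨ (∃u1 ∀y (M(y) ∧ M(u1))) ∨ (∃v ¬T(v,v))
Extract every quantifier outward, since the variables are now distinct and don't occur free across branches:
  ∃z ∃u1 ∀y ∃v (¬T(z,z) ∨ M(y) ∧ M(u1) ∨ ¬T(v,v))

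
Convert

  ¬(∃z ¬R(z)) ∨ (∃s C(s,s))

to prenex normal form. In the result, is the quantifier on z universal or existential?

Drive negations inward (¬∀x A ≡ ∃x ¬A, ¬∃x A ≡ ∀x ¬A, De Morgan for ∧/∨):
  (∀z R(z)) ∨ (∃s C(s,s))
All bound variables are already distinct, so no renaming is needed.
Extract every quantifier outward, since the variables are now distinct and don't occur free across branches:
  ∀z ∃s (R(z) ∨ C(s,s))
The quantifier ∃z sits under an odd number of negations, so it flips to ∀z.

universal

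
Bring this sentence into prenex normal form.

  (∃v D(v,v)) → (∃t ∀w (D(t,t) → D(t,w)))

Eliminate → and ↔ using ¬ and ∨.
  ¬(∃v D(v,v)) ∨ (∃t ∀w (¬D(t,t) ∨ D(t,w)))
Drive negations inward (¬∀x A ≡ ∃x ¬A, ¬∃x A ≡ ∀x ¬A, De Morgan for ∧/∨):
  (∀v ¬D(v,v)) ∨ (∃t ∀w (¬D(t,t) ∨ D(t,w)))
All bound variables are already distinct, so no renaming is needed.
Extract every quantifier outward, since the variables are now distinct and don't occur free across branches:
  ∀v ∃t ∀w (¬D(v,v) ∨ ¬D(t,t) ∨ D(t,w))

∀v ∃t ∀w (¬D(v,v) ∨ ¬D(t,t) ∨ D(t,w))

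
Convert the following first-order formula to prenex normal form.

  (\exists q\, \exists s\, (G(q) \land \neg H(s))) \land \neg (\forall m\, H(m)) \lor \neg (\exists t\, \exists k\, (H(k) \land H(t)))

\exists q\, \exists s\, \exists m\, \forall t\, \forall k\, (G(q) \land \neg H(s) \land \neg H(m) \lor \neg H(k) \lor \neg H(t))

Drive negations inward (¬∀x A ≡ ∃x ¬A, ¬∃x A ≡ ∀x ¬A, De Morgan for ∧/∨):
  (\exists q\, \exists s\, (G(q) \land \neg H(s))) \land (\exists m\, \neg H(m)) \lor (\forall t\, \forall k\, (\neg H(k) \lor \neg H(t)))
All bound variables are already distinct, so no renaming is needed.
Extract every quantifier outward, since the variables are now distinct and don't occur free across branches:
  \exists q\, \exists s\, \exists m\, \forall t\, \forall k\, (G(q) \land \neg H(s) \land \neg H(m) \lor \neg H(k) \lor \neg H(t))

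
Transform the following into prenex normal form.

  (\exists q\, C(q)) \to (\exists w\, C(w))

First replace A → B with ¬A ∨ B.
  \neg (\exists q\, C(q)) \lor (\exists w\, C(w))
Push ¬ through the quantifiers and connectives to reach negation normal form:
  (\forall q\, \neg C(q)) \lor (\exists w\, C(w))
Finally move all quantifiers to the prefix:
  \forall q\, \exists w\, (\neg C(q) \lor C(w))

\forall q\, \exists w\, (\neg C(q) \lor C(w))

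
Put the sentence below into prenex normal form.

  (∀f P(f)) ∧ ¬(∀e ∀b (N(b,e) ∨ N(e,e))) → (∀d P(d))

Eliminate → and ↔ using ¬ and ∨.
  ¬((∀f P(f)) ∧ ¬(∀e ∀b (N(b,e) ∨ N(e,e)))) ∨ (∀d P(d))
Push ¬ through the quantifiers and connectives to reach negation normal form:
  (∃f ¬P(f)) ∨ (∀e ∀b (N(b,e) ∨ N(e,e))) ∨ (∀d P(d))
Pull the quantifiers to the front (each side's bound variable is not free in the other side):
  ∃f ∀e ∀b ∀d (¬P(f) ∨ N(b,e) ∨ N(e,e) ∨ P(d))

∃f ∀e ∀b ∀d (¬P(f) ∨ N(b,e) ∨ N(e,e) ∨ P(d))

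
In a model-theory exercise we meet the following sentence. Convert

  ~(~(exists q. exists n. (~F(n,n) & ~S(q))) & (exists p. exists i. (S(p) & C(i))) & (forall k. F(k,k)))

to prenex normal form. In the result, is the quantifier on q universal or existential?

Move each ¬ inward, flipping quantifiers it crosses:
  (exists q. exists n. (~F(n,n) & ~S(q))) | (forall p. forall i. (~S(p) | ~C(i))) | (exists k. ~F(k,k))
All bound variables are already distinct, so no renaming is needed.
Pull the quantifiers to the front (each side's bound variable is not free in the other side):
  exists q. exists n. forall p. forall i. exists k. (~F(n,n) & ~S(q) | ~S(p) | ~C(i) | ~F(k,k))
The quantifier exists q sits under an even number of negations, so it remains existential.

existential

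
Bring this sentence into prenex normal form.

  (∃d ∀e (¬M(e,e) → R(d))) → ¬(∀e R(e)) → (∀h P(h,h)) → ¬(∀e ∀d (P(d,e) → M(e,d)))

Rewrite implications/biconditionals: A → B as ¬A ∨ B.
  ¬(∃d ∀e (¬¬M(e,e) ∨ R(d))) ∨ ¬¬(∀e R(e)) ∨ ¬(∀h P(h,h)) ∨ ¬(∀e ∀d (¬P(d,e) ∨ M(e,d)))
Move each ¬ inward, flipping quantifiers it crosses:
  (∀d ∃e (¬M(e,e) ∧ ¬R(d))) ∨ (∀e R(e)) ∨ (∃h ¬P(h,h)) ∨ (∃e ∃d (P(d,e) ∧ ¬M(e,d)))
Rename bound variables to avoid capture: e↦r, e↦c, d↦x.
  (∀d ∃e (¬M(e,e) ∧ ¬R(d))) ∨ (∀r R(r)) ∨ (∃h ¬P(h,h)) ∨ (∃c ∃x (P(x,c) ∧ ¬M(c,x)))
Extract every quantifier outward, since the variables are now distinct and don't occur free across branches:
  ∀d ∃e ∀r ∃h ∃c ∃x (¬M(e,e) ∧ ¬R(d) ∨ R(r) ∨ ¬P(h,h) ∨ P(x,c) ∧ ¬M(c,x))

∀d ∃e ∀r ∃h ∃c ∃x (¬M(e,e) ∧ ¬R(d) ∨ R(r) ∨ ¬P(h,h) ∨ P(x,c) ∧ ¬M(c,x))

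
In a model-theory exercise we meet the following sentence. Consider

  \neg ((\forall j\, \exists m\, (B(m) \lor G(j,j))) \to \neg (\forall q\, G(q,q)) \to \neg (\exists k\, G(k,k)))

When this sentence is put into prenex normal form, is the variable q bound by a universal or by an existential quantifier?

existential

Eliminate → and ↔ using ¬ and ∨.
  \neg (\neg (\forall j\, \exists m\, (B(m) \lor G(j,j))) \lor \neg \neg (\forall q\, G(q,q)) \lor \neg (\exists k\, G(k,k)))
Move each ¬ inward, flipping quantifiers it crosses:
  (\forall j\, \exists m\, (B(m) \lor G(j,j))) \land (\exists q\, \neg G(q,q)) \land (\exists k\, G(k,k))
All bound variables are already distinct, so no renaming is needed.
Extract every quantifier outward, since the variables are now distinct and don't occur free across branches:
  \forall j\, \exists m\, \exists q\, \exists k\, ((B(m) \lor G(j,j)) \land \neg G(q,q) \land G(k,k))
The quantifier \forall q sits under an odd number of negations (counting the antecedent side of each →), so it flips to \exists q.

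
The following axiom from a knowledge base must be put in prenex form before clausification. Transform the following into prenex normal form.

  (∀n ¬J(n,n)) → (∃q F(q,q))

First replace A → B with ¬A ∨ B.
  ¬(∀n ¬J(n,n)) ∨ (∃q F(q,q))
Move each ¬ inward, flipping quantifiers it crosses:
  (∃n J(n,n)) ∨ (∃q F(q,q))
All bound variables are already distinct, so no renaming is needed.
Extract every quantifier outward, since the variables are now distinct and don't occur free across branches:
  ∃n ∃q (J(n,n) ∨ F(q,q))

∃n ∃q (J(n,n) ∨ F(q,q))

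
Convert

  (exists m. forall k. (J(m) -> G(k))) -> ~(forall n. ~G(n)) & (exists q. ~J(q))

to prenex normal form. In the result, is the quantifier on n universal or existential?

existential

Rewrite implications/biconditionals: A → B as ¬A ∨ B.
  ~(exists m. forall k. (~J(m) | G(k))) | ~(forall n. ~G(n)) & (exists q. ~J(q))
Push ¬ through the quantifiers and connectives to reach negation normal form:
  (forall m. exists k. (J(m) & ~G(k))) | (exists n. G(n)) & (exists q. ~J(q))
All bound variables are already distinct, so no renaming is needed.
Finally move all quantifiers to the prefix:
  forall m. exists k. exists n. exists q. (J(m) & ~G(k) | G(n) & ~J(q))
The quantifier forall n sits under an odd number of negations (counting the antecedent side of each →), so it flips to exists n.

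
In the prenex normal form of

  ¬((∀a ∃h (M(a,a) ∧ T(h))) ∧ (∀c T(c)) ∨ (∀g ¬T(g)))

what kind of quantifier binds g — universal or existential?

existential

Move each ¬ inward, flipping quantifiers it crosses:
  ((∃a ∀h (¬M(a,a) ∨ ¬T(h))) ∨ (∃c ¬T(c))) ∧ (∃g T(g))
Finally move all quantifiers to the prefix:
  ∃a ∀h ∃c ∃g ((¬M(a,a) ∨ ¬T(h) ∨ ¬T(c)) ∧ T(g))
The quantifier ∀g sits under an odd number of negations, so it flips to ∃g.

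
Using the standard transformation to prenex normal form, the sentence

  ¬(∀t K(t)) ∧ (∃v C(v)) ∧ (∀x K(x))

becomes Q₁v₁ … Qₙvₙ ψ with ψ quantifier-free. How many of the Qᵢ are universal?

1

Drive negations inward (¬∀x A ≡ ∃x ¬A, ¬∃x A ≡ ∀x ¬A, De Morgan for ∧/∨):
  (∃t ¬K(t)) ∧ (∃v C(v)) ∧ (∀x K(x))
All bound variables are already distinct, so no renaming is needed.
Extract every quantifier outward, since the variables are now distinct and don't occur free across branches:
  ∃t ∃v ∀x (¬K(t) ∧ C(v) ∧ K(x))
The prefix is ∃t ∃v ∀x: 1 universal, 2 existential.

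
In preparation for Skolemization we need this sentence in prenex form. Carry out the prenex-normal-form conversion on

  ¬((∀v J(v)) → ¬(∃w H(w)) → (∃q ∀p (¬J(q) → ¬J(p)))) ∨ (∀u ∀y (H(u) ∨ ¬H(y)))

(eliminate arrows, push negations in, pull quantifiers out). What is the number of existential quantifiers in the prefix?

First replace A → B with ¬A ∨ B.
  ¬(¬(∀v J(v)) ∨ ¬¬(∃w H(w)) ∨ (∃q ∀p (¬¬J(q) ∨ ¬J(p)))) ∨ (∀u ∀y (H(u) ∨ ¬H(y)))
Drive negations inward (¬∀x A ≡ ∃x ¬A, ¬∃x A ≡ ∀x ¬A, De Morgan for ∧/∨):
  (∀v J(v)) ∧ (∀w ¬H(w)) ∧ (∀q ∃p (¬J(q) ∧ J(p))) ∨ (∀u ∀y (H(u) ∨ ¬H(y)))
Pull the quantifiers to the front (each side's bound variable is not free in the other side):
  ∀v ∀w ∀q ∃p ∀u ∀y (J(v) ∧ ¬H(w) ∧ ¬J(q) ∧ J(p) ∨ H(u) ∨ ¬H(y))
The prefix is ∀v ∀w ∀q ∃p ∀u ∀y: 5 universal, 1 existential.

1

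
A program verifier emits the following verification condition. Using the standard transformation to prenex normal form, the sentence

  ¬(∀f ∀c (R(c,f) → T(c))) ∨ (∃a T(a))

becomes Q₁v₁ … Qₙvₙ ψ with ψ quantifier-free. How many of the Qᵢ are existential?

Eliminate → and ↔ using ¬ and ∨.
  ¬(∀f ∀c (¬R(c,f) ∨ T(c))) ∨ (∃a T(a))
Push ¬ through the quantifiers and connectives to reach negation normal form:
  (∃f ∃c (R(c,f) ∧ ¬T(c))) ∨ (∃a T(a))
Pull the quantifiers to the front (each side's bound variable is not free in the other side):
  ∃f ∃c ∃a (R(c,f) ∧ ¬T(c) ∨ T(a))
The prefix is ∃f ∃c ∃a: 0 universal, 3 existential.

3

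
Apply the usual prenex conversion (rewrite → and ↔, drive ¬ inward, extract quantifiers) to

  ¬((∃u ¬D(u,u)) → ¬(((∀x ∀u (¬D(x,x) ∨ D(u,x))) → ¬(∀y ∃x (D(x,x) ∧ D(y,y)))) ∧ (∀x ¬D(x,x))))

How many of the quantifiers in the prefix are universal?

First replace A → B with ¬A ∨ B.
  ¬(¬(∃u ¬D(u,u)) ∨ ¬((¬(∀x ∀u (¬D(x,x) ∨ D(u,x))) ∨ ¬(∀y ∃x (D(x,x) ∧ D(y,y)))) ∧ (∀x ¬D(x,x))))
Drive negations inward (¬∀x A ≡ ∃x ¬A, ¬∃x A ≡ ∀x ¬A, De Morgan for ∧/∨):
  (∃u ¬D(u,u)) ∧ ((∃x ∃u (D(x,x) ∧ ¬D(u,x))) ∨ (∃y ∀x (¬D(x,x) ∨ ¬D(y,y)))) ∧ (∀x ¬D(x,x))
Give each quantifier a distinct variable: u↦b, x↦q, x↦c.
  (∃u ¬D(u,u)) ∧ ((∃x ∃b (D(x,x) ∧ ¬D(b,x))) ∨ (∃y ∀q (¬D(q,q) ∨ ¬D(y,y)))) ∧ (∀c ¬D(c,c))
Pull the quantifiers to the front (each side's bound variable is not free in the other side):
  ∃u ∃x ∃b ∃y ∀q ∀c (¬D(u,u) ∧ (D(x,x) ∧ ¬D(b,x) ∨ ¬D(q,q) ∨ ¬D(y,y)) ∧ ¬D(c,c))
The prefix is ∃u ∃x ∃b ∃y ∀q ∀c: 2 universal, 4 existential.

2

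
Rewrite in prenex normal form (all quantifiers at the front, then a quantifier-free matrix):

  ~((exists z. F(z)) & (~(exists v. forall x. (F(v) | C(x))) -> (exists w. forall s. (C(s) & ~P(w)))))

forall z. forall v. exists x. forall w. exists s. (~F(z) | ~F(v) & ~C(x) & (~C(s) | P(w)))

Eliminate → and ↔ using ¬ and ∨.
  ~((exists z. F(z)) & (~~(exists v. forall x. (F(v) | C(x))) | (exists w. forall s. (C(s) & ~P(w)))))
Push ¬ through the quantifiers and connectives to reach negation normal form:
  (forall z. ~F(z)) | (forall v. exists x. (~F(v) & ~C(x))) & (forall w. exists s. (~C(s) | P(w)))
All bound variables are already distinct, so no renaming is needed.
Pull the quantifiers to the front (each side's bound variable is not free in the other side):
  forall z. forall v. exists x. forall w. exists s. (~F(z) | ~F(v) & ~C(x) & (~C(s) | P(w)))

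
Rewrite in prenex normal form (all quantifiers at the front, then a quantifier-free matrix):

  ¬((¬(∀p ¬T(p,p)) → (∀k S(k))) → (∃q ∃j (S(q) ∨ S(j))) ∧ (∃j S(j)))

∀p ∀k ∀q ∀j ∀a ((¬T(p,p) ∨ S(k)) ∧ (¬S(q) ∧ ¬S(j) ∨ ¬S(a)))

Rewrite implications/biconditionals: A → B as ¬A ∨ B.
  ¬(¬(¬¬(∀p ¬T(p,p)) ∨ (∀k S(k))) ∨ (∃q ∃j (S(q) ∨ S(j))) ∧ (∃j S(j)))
Push ¬ through the quantifiers and connectives to reach negation normal form:
  ((∀p ¬T(p,p)) ∨ (∀k S(k))) ∧ ((∀q ∀j (¬S(q) ∧ ¬S(j))) ∨ (∀j ¬S(j)))
Standardize variables apart so no two quantifiers bind the same name: j↦a.
  ((∀p ¬T(p,p)) ∨ (∀k S(k))) ∧ ((∀q ∀j (¬S(q) ∧ ¬S(j))) ∨ (∀a ¬S(a)))
Pull the quantifiers to the front (each side's bound variable is not free in the other side):
  ∀p ∀k ∀q ∀j ∀a ((¬T(p,p) ∨ S(k)) ∧ (¬S(q) ∧ ¬S(j) ∨ ¬S(a)))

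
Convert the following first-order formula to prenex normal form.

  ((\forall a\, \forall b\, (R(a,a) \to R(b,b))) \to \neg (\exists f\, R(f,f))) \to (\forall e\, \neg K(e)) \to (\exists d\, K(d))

\forall a\, \forall b\, \exists f\, \exists e\, \exists d\, ((\neg R(a,a) \lor R(b,b)) \land R(f,f) \lor K(e) \lor K(d))

Rewrite implications/biconditionals: A → B as ¬A ∨ B.
  \neg (\neg (\forall a\, \forall b\, (\neg R(a,a) \lor R(b,b))) \lor \neg (\exists f\, R(f,f))) \lor \neg (\forall e\, \neg K(e)) \lor (\exists d\, K(d))
Move each ¬ inward, flipping quantifiers it crosses:
  (\forall a\, \forall b\, (\neg R(a,a) \lor R(b,b))) \land (\exists f\, R(f,f)) \lor (\exists e\, K(e)) \lor (\exists d\, K(d))
All bound variables are already distinct, so no renaming is needed.
Extract every quantifier outward, since the variables are now distinct and don't occur free across branches:
  \forall a\, \forall b\, \exists f\, \exists e\, \exists d\, ((\neg R(a,a) \lor R(b,b)) \land R(f,f) \lor K(e) \lor K(d))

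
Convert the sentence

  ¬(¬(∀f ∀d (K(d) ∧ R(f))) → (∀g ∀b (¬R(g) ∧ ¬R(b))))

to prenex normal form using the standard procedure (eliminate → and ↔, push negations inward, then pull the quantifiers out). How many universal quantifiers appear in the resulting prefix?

Eliminate → and ↔ using ¬ and ∨.
  ¬(¬¬(∀f ∀d (K(d) ∧ R(f))) ∨ (∀g ∀b (¬R(g) ∧ ¬R(b))))
Push ¬ through the quantifiers and connectives to reach negation normal form:
  (∃f ∃d (¬K(d) ∨ ¬R(f))) ∧ (∃g ∃b (R(g) ∨ R(b)))
All bound variables are already distinct, so no renaming is needed.
Pull the quantifiers to the front (each side's bound variable is not free in the other side):
  ∃f ∃d ∃g ∃b ((¬K(d) ∨ ¬R(f)) ∧ (R(g) ∨ R(b)))
The prefix is ∃f ∃d ∃g ∃b: 0 universal, 4 existential.

0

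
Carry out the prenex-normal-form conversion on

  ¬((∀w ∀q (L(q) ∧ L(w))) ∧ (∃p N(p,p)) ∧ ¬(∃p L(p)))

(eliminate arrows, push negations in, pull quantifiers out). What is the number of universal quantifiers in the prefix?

1

Push ¬ through the quantifiers and connectives to reach negation normal form:
  (∃w ∃q (¬L(q) ∨ ¬L(w))) ∨ (∀p ¬N(p,p)) ∨ (∃p L(p))
Give each quantifier a distinct variable: p↦b.
  (∃w ∃q (¬L(q) ∨ ¬L(w))) ∨ (∀p ¬N(p,p)) ∨ (∃b L(b))
Extract every quantifier outward, since the variables are now distinct and don't occur free across branches:
  ∃w ∃q ∀p ∃b (¬L(q) ∨ ¬L(w) ∨ ¬N(p,p) ∨ L(b))
The prefix is ∃w ∃q ∀p ∃b: 1 universal, 3 existential.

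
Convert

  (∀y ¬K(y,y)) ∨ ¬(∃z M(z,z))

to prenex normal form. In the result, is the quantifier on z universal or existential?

Drive negations inward (¬∀x A ≡ ∃x ¬A, ¬∃x A ≡ ∀x ¬A, De Morgan for ∧/∨):
  (∀y ¬K(y,y)) ∨ (∀z ¬M(z,z))
All bound variables are already distinct, so no renaming is needed.
Extract every quantifier outward, since the variables are now distinct and don't occur free across branches:
  ∀y ∀z (¬K(y,y) ∨ ¬M(z,z))
The quantifier ∃z sits under an odd number of negations, so it flips to ∀z.

universal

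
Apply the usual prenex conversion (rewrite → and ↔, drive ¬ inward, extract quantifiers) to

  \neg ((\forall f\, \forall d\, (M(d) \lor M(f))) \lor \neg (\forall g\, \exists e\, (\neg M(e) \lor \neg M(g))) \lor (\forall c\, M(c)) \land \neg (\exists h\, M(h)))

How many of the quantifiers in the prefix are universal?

Drive negations inward (¬∀x A ≡ ∃x ¬A, ¬∃x A ≡ ∀x ¬A, De Morgan for ∧/∨):
  (\exists f\, \exists d\, (\neg M(d) \land \neg M(f))) \land (\forall g\, \exists e\, (\neg M(e) \lor \neg M(g))) \land ((\exists c\, \neg M(c)) \lor (\exists h\, M(h)))
Pull the quantifiers to the front (each side's bound variable is not free in the other side):
  \exists f\, \exists d\, \forall g\, \exists e\, \exists c\, \exists h\, (\neg M(d) \land \neg M(f) \land (\neg M(e) \lor \neg M(g)) \land (\neg M(c) \lor M(h)))
The prefix is \exists f \exists d \forall g \exists e \exists c \exists h: 1 universal, 5 existential.

1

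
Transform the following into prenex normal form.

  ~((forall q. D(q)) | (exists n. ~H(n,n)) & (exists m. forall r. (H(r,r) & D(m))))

exists q. forall n. forall m. exists r. (~D(q) & (H(n,n) | ~H(r,r) | ~D(m)))

Move each ¬ inward, flipping quantifiers it crosses:
  (exists q. ~D(q)) & ((forall n. H(n,n)) | (forall m. exists r. (~H(r,r) | ~D(m))))
Pull the quantifiers to the front (each side's bound variable is not free in the other side):
  exists q. forall n. forall m. exists r. (~D(q) & (H(n,n) | ~H(r,r) | ~D(m)))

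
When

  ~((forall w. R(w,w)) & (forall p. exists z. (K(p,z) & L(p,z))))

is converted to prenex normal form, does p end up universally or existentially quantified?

existential

Drive negations inward (¬∀x A ≡ ∃x ¬A, ¬∃x A ≡ ∀x ¬A, De Morgan for ∧/∨):
  (exists w. ~R(w,w)) | (exists p. forall z. (~K(p,z) | ~L(p,z)))
All bound variables are already distinct, so no renaming is needed.
Extract every quantifier outward, since the variables are now distinct and don't occur free across branches:
  exists w. exists p. forall z. (~R(w,w) | ~K(p,z) | ~L(p,z))
The quantifier forall p sits under an odd number of negations, so it flips to exists p.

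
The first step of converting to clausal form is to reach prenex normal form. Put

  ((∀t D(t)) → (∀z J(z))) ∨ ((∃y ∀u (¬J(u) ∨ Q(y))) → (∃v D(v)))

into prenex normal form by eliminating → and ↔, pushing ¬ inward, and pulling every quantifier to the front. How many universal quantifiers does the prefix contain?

Eliminate → and ↔ using ¬ and ∨.
  ¬(∀t D(t)) ∨ (∀z J(z)) ∨ ¬(∃y ∀u (¬J(u) ∨ Q(y))) ∨ (∃v D(v))
Move each ¬ inward, flipping quantifiers it crosses:
  (∃t ¬D(t)) ∨ (∀z J(z)) ∨ (∀y ∃u (J(u) ∧ ¬Q(y))) ∨ (∃v D(v))
All bound variables are already distinct, so no renaming is needed.
Finally move all quantifiers to the prefix:
  ∃t ∀z ∀y ∃u ∃v (¬D(t) ∨ J(z) ∨ J(u) ∧ ¬Q(y) ∨ D(v))
The prefix is ∃t ∀z ∀y ∃u ∃v: 2 universal, 3 existential.

2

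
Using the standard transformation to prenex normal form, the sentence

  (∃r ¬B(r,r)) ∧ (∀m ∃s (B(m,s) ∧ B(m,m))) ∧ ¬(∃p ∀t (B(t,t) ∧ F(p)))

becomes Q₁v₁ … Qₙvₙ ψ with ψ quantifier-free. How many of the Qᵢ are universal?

Push ¬ through the quantifiers and connectives to reach negation normal form:
  (∃r ¬B(r,r)) ∧ (∀m ∃s (B(m,s) ∧ B(m,m))) ∧ (∀p ∃t (¬B(t,t) ∨ ¬F(p)))
All bound variables are already distinct, so no renaming is needed.
Finally move all quantifiers to the prefix:
  ∃r ∀m ∃s ∀p ∃t (¬B(r,r) ∧ B(m,s) ∧ B(m,m) ∧ (¬B(t,t) ∨ ¬F(p)))
The prefix is ∃r ∀m ∃s ∀p ∃t: 2 universal, 3 existential.

2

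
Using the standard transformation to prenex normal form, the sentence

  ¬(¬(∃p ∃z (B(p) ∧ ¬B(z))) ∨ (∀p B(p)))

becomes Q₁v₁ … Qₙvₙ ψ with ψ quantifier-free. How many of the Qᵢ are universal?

Drive negations inward (¬∀x A ≡ ∃x ¬A, ¬∃x A ≡ ∀x ¬A, De Morgan for ∧/∨):
  (∃p ∃z (B(p) ∧ ¬B(z))) ∧ (∃p ¬B(p))
Standardize variables apart so no two quantifiers bind the same name: p↦c.
  (∃p ∃z (B(p) ∧ ¬B(z))) ∧ (∃c ¬B(c))
Pull the quantifiers to the front (each side's bound variable is not free in the other side):
  ∃p ∃z ∃c (B(p) ∧ ¬B(z) ∧ ¬B(c))
The prefix is ∃p ∃z ∃c: 0 universal, 3 existential.

0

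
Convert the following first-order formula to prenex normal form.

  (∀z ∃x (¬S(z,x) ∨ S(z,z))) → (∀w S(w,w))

∃z ∀x ∀w (S(z,x) ∧ ¬S(z,z) ∨ S(w,w))

Eliminate → and ↔ using ¬ and ∨.
  ¬(∀z ∃x (¬S(z,x) ∨ S(z,z))) ∨ (∀w S(w,w))
Push ¬ through the quantifiers and connectives to reach negation normal form:
  (∃z ∀x (S(z,x) ∧ ¬S(z,z))) ∨ (∀w S(w,w))
All bound variables are already distinct, so no renaming is needed.
Extract every quantifier outward, since the variables are now distinct and don't occur free across branches:
  ∃z ∀x ∀w (S(z,x) ∧ ¬S(z,z) ∨ S(w,w))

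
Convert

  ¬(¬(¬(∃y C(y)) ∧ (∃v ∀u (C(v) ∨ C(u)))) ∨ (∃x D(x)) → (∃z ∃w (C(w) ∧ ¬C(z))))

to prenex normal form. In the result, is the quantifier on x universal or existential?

Rewrite implications/biconditionals: A → B as ¬A ∨ B.
  ¬(¬(¬(¬(∃y C(y)) ∧ (∃v ∀u (C(v) ∨ C(u)))) ∨ (∃x D(x))) ∨ (∃z ∃w (C(w) ∧ ¬C(z))))
Move each ¬ inward, flipping quantifiers it crosses:
  ((∃y C(y)) ∨ (∀v ∃u (¬C(v) ∧ ¬C(u))) ∨ (∃x D(x))) ∧ (∀z ∀w (¬C(w) ∨ C(z)))
All bound variables are already distinct, so no renaming is needed.
Pull the quantifiers to the front (each side's bound variable is not free in the other side):
  ∃y ∀v ∃u ∃x ∀z ∀w ((C(y) ∨ ¬C(v) ∧ ¬C(u) ∨ D(x)) ∧ (¬C(w) ∨ C(z)))
The quantifier ∃x sits under an even number of negations (counting the antecedent side of each →), so it remains existential.

existential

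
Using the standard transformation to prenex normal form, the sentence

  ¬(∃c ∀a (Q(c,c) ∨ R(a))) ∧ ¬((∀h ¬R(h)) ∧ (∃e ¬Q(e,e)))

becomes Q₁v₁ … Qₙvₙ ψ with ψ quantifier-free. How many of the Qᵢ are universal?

2

Move each ¬ inward, flipping quantifiers it crosses:
  (∀c ∃a (¬Q(c,c) ∧ ¬R(a))) ∧ ((∃h R(h)) ∨ (∀e Q(e,e)))
All bound variables are already distinct, so no renaming is needed.
Pull the quantifiers to the front (each side's bound variable is not free in the other side):
  ∀c ∃a ∃h ∀e (¬Q(c,c) ∧ ¬R(a) ∧ (R(h) ∨ Q(e,e)))
The prefix is ∀c ∃a ∃h ∀e: 2 universal, 2 existential.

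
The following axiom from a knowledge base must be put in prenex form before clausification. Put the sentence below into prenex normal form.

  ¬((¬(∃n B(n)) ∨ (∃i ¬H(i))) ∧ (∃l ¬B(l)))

∃n ∀i ∀l (B(n) ∧ H(i) ∨ B(l))

Move each ¬ inward, flipping quantifiers it crosses:
  (∃n B(n)) ∧ (∀i H(i)) ∨ (∀l B(l))
All bound variables are already distinct, so no renaming is needed.
Finally move all quantifiers to the prefix:
  ∃n ∀i ∀l (B(n) ∧ H(i) ∨ B(l))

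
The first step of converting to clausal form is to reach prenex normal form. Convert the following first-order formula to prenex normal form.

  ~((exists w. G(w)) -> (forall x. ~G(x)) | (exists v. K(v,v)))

exists w. exists x. forall v. (G(w) & G(x) & ~K(v,v))

Rewrite implications/biconditionals: A → B as ¬A ∨ B.
  ~(~(exists w. G(w)) | (forall x. ~G(x)) | (exists v. K(v,v)))
Drive negations inward (¬∀x A ≡ ∃x ¬A, ¬∃x A ≡ ∀x ¬A, De Morgan for ∧/∨):
  (exists w. G(w)) & (exists x. G(x)) & (forall v. ~K(v,v))
All bound variables are already distinct, so no renaming is needed.
Extract every quantifier outward, since the variables are now distinct and don't occur free across branches:
  exists w. exists x. forall v. (G(w) & G(x) & ~K(v,v))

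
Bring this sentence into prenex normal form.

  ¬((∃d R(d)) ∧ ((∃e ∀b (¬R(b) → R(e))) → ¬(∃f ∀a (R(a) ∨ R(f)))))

∀d ∃e ∀b ∃f ∀a (¬R(d) ∨ (R(b) ∨ R(e)) ∧ (R(a) ∨ R(f)))

Eliminate → and ↔ using ¬ and ∨.
  ¬((∃d R(d)) ∧ (¬(∃e ∀b (¬¬R(b) ∨ R(e))) ∨ ¬(∃f ∀a (R(a) ∨ R(f)))))
Drive negations inward (¬∀x A ≡ ∃x ¬A, ¬∃x A ≡ ∀x ¬A, De Morgan for ∧/∨):
  (∀d ¬R(d)) ∨ (∃e ∀b (R(b) ∨ R(e))) ∧ (∃f ∀a (R(a) ∨ R(f)))
Pull the quantifiers to the front (each side's bound variable is not free in the other side):
  ∀d ∃e ∀b ∃f ∀a (¬R(d) ∨ (R(b) ∨ R(e)) ∧ (R(a) ∨ R(f)))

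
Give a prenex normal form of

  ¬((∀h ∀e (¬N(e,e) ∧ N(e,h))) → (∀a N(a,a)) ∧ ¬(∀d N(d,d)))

First replace A → B with ¬A ∨ B.
  ¬(¬(∀h ∀e (¬N(e,e) ∧ N(e,h))) ∨ (∀a N(a,a)) ∧ ¬(∀d N(d,d)))
Move each ¬ inward, flipping quantifiers it crosses:
  (∀h ∀e (¬N(e,e) ∧ N(e,h))) ∧ ((∃a ¬N(a,a)) ∨ (∀d N(d,d)))
All bound variables are already distinct, so no renaming is needed.
Finally move all quantifiers to the prefix:
  ∀h ∀e ∃a ∀d (¬N(e,e) ∧ N(e,h) ∧ (¬N(a,a) ∨ N(d,d)))

∀h ∀e ∃a ∀d (¬N(e,e) ∧ N(e,h) ∧ (¬N(a,a) ∨ N(d,d)))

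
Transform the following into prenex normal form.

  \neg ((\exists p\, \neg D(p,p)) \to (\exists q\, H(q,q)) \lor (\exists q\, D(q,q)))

\exists p\, \forall q\, \forall w\, (\neg D(p,p) \land \neg H(q,q) \land \neg D(w,w))

First replace A → B with ¬A ∨ B.
  \neg (\neg (\exists p\, \neg D(p,p)) \lor (\exists q\, H(q,q)) \lor (\exists q\, D(q,q)))
Push ¬ through the quantifiers and connectives to reach negation normal form:
  (\exists p\, \neg D(p,p)) \land (\forall q\, \neg H(q,q)) \land (\forall q\, \neg D(q,q))
Standardize variables apart so no two quantifiers bind the same name: q↦w.
  (\exists p\, \neg D(p,p)) \land (\forall q\, \neg H(q,q)) \land (\forall w\, \neg D(w,w))
Extract every quantifier outward, since the variables are now distinct and don't occur free across branches:
  \exists p\, \forall q\, \forall w\, (\neg D(p,p) \land \neg H(q,q) \land \neg D(w,w))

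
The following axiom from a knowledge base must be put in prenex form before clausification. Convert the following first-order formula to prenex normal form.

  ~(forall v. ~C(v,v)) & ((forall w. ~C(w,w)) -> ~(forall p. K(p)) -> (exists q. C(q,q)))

exists v. exists w. forall p. exists q. (C(v,v) & (C(w,w) | K(p) | C(q,q)))

Eliminate → and ↔ using ¬ and ∨.
  ~(forall v. ~C(v,v)) & (~(forall w. ~C(w,w)) | ~~(forall p. K(p)) | (exists q. C(q,q)))
Move each ¬ inward, flipping quantifiers it crosses:
  (exists v. C(v,v)) & ((exists w. C(w,w)) | (forall p. K(p)) | (exists q. C(q,q)))
All bound variables are already distinct, so no renaming is needed.
Pull the quantifiers to the front (each side's bound variable is not free in the other side):
  exists v. exists w. forall p. exists q. (C(v,v) & (C(w,w) | K(p) | C(q,q)))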